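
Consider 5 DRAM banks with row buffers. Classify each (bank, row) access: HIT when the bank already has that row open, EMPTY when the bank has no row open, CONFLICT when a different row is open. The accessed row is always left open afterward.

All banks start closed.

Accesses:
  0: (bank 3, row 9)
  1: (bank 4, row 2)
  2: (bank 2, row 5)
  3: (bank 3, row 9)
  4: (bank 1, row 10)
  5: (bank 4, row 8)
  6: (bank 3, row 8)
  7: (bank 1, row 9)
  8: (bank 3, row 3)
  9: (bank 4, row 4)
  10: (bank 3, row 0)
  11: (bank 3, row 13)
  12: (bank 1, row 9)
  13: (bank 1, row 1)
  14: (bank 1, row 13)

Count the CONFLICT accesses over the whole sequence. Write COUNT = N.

COUNT = 9

#0 (3,9) E
#1 (4,2) E
#2 (2,5) E
#3 (3,9) H  (was 9)
#4 (1,10) E
#5 (4,8) C  (was 2)
#6 (3,8) C  (was 9)
#7 (1,9) C  (was 10)
#8 (3,3) C  (was 8)
#9 (4,4) C  (was 8)
#10 (3,0) C  (was 3)
#11 (3,13) C  (was 0)
#12 (1,9) H  (was 9)
#13 (1,1) C  (was 9)
#14 (1,13) C  (was 1)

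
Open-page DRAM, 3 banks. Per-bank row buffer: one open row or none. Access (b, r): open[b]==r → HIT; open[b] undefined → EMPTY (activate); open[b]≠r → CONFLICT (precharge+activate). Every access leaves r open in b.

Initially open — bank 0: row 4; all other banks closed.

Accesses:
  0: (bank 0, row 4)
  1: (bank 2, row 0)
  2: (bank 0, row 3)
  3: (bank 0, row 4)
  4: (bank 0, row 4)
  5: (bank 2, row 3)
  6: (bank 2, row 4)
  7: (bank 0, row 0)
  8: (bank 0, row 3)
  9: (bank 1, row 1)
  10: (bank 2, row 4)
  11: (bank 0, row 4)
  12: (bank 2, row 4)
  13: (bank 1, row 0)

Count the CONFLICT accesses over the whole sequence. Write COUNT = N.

COUNT = 8

step 0: bank0 4->4 [HIT]
step 1: bank2 None->0 [EMPTY]
step 2: bank0 4->3 [CONFLICT]
step 3: bank0 3->4 [CONFLICT]
step 4: bank0 4->4 [HIT]
step 5: bank2 0->3 [CONFLICT]
step 6: bank2 3->4 [CONFLICT]
step 7: bank0 4->0 [CONFLICT]
step 8: bank0 0->3 [CONFLICT]
step 9: bank1 None->1 [EMPTY]
step 10: bank2 4->4 [HIT]
step 11: bank0 3->4 [CONFLICT]
step 12: bank2 4->4 [HIT]
step 13: bank1 1->0 [CONFLICT]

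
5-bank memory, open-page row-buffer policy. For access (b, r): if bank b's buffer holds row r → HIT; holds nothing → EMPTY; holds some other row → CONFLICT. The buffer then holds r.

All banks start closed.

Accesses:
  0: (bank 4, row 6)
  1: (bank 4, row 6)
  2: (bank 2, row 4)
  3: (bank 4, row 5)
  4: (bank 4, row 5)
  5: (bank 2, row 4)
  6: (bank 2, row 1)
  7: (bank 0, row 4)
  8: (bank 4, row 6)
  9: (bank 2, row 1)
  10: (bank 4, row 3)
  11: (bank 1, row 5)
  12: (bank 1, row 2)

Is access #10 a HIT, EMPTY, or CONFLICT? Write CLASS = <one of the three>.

#0 (4,6) E
#1 (4,6) H  (was 6)
#2 (2,4) E
#3 (4,5) C  (was 6)
#4 (4,5) H  (was 5)
#5 (2,4) H  (was 4)
#6 (2,1) C  (was 4)
#7 (0,4) E
#8 (4,6) C  (was 5)
#9 (2,1) H  (was 1)
#10 (4,3) C  (was 6)
#11 (1,5) E
#12 (1,2) C  (was 5)

CLASS = CONFLICT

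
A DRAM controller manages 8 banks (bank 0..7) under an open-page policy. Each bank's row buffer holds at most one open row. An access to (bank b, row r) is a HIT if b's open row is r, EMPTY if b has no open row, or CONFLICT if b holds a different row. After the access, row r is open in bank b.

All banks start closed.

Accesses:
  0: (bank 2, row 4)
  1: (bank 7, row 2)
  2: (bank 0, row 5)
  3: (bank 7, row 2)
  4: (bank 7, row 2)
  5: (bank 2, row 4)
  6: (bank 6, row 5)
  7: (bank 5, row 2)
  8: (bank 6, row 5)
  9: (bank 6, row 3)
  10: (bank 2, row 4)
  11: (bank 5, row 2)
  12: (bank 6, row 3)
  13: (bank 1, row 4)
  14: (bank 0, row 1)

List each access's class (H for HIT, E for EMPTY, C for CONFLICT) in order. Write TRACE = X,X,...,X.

TRACE = E,E,E,H,H,H,E,E,H,C,H,H,H,E,C

  [0] b2 r4: no row ⇒ E
  [1] b7 r2: no row ⇒ E
  [2] b0 r5: no row ⇒ E
  [3] b7 r2: had r2 ⇒ H
  [4] b7 r2: had r2 ⇒ H
  [5] b2 r4: had r4 ⇒ H
  [6] b6 r5: no row ⇒ E
  [7] b5 r2: no row ⇒ E
  [8] b6 r5: had r5 ⇒ H
  [9] b6 r3: had r5 ⇒ C
  [10] b2 r4: had r4 ⇒ H
  [11] b5 r2: had r2 ⇒ H
  [12] b6 r3: had r3 ⇒ H
  [13] b1 r4: no row ⇒ E
  [14] b0 r1: had r5 ⇒ C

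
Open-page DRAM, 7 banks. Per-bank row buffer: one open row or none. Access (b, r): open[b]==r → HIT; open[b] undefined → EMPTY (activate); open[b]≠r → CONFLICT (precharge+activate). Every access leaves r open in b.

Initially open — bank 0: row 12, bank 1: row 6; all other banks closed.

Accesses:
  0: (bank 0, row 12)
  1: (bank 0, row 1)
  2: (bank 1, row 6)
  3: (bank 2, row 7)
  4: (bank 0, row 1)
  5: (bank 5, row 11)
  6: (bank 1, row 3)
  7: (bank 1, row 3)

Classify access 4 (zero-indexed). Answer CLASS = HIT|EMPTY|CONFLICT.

#0 (0,12) H  (was 12)
#1 (0,1) C  (was 12)
#2 (1,6) H  (was 6)
#3 (2,7) E
#4 (0,1) H  (was 1)
#5 (5,11) E
#6 (1,3) C  (was 6)
#7 (1,3) H  (was 3)

CLASS = HIT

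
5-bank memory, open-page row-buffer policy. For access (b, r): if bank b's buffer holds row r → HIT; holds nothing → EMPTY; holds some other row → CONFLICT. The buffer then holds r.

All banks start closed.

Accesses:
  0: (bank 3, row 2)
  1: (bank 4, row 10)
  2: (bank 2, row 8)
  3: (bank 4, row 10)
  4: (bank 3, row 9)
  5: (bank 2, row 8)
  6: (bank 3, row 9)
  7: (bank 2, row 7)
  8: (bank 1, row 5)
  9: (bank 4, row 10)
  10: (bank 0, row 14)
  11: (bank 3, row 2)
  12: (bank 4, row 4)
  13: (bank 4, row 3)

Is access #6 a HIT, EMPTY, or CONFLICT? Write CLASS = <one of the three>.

  [0] b3 r2: no row ⇒ E
  [1] b4 r10: no row ⇒ E
  [2] b2 r8: no row ⇒ E
  [3] b4 r10: had r10 ⇒ H
  [4] b3 r9: had r2 ⇒ C
  [5] b2 r8: had r8 ⇒ H
  [6] b3 r9: had r9 ⇒ H
  [7] b2 r7: had r8 ⇒ C
  [8] b1 r5: no row ⇒ E
  [9] b4 r10: had r10 ⇒ H
  [10] b0 r14: no row ⇒ E
  [11] b3 r2: had r9 ⇒ C
  [12] b4 r4: had r10 ⇒ C
  [13] b4 r3: had r4 ⇒ C

CLASS = HIT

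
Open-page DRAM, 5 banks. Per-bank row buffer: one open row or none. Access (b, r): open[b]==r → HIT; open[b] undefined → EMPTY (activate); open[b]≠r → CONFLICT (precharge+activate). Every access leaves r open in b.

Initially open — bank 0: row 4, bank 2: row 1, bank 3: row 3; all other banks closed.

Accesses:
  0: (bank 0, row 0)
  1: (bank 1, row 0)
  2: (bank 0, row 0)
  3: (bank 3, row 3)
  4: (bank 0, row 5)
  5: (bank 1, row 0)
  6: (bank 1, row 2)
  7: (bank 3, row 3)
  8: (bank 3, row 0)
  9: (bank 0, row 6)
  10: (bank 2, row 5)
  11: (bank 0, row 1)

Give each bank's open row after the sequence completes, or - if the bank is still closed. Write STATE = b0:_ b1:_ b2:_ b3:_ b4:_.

step 0: bank0 4->0 [CONFLICT]
step 1: bank1 None->0 [EMPTY]
step 2: bank0 0->0 [HIT]
step 3: bank3 3->3 [HIT]
step 4: bank0 0->5 [CONFLICT]
step 5: bank1 0->0 [HIT]
step 6: bank1 0->2 [CONFLICT]
step 7: bank3 3->3 [HIT]
step 8: bank3 3->0 [CONFLICT]
step 9: bank0 5->6 [CONFLICT]
step 10: bank2 1->5 [CONFLICT]
step 11: bank0 6->1 [CONFLICT]

STATE = b0:1 b1:2 b2:5 b3:0 b4:-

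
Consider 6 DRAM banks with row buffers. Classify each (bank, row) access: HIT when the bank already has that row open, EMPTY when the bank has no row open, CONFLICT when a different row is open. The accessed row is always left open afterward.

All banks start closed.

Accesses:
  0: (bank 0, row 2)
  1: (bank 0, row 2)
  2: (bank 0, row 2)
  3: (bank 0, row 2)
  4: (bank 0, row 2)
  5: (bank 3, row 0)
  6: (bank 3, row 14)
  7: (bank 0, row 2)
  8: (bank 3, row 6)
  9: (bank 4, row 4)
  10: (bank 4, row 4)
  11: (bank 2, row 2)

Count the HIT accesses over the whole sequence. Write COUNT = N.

step 0: bank0 None->2 [EMPTY]
step 1: bank0 2->2 [HIT]
step 2: bank0 2->2 [HIT]
step 3: bank0 2->2 [HIT]
step 4: bank0 2->2 [HIT]
step 5: bank3 None->0 [EMPTY]
step 6: bank3 0->14 [CONFLICT]
step 7: bank0 2->2 [HIT]
step 8: bank3 14->6 [CONFLICT]
step 9: bank4 None->4 [EMPTY]
step 10: bank4 4->4 [HIT]
step 11: bank2 None->2 [EMPTY]

COUNT = 6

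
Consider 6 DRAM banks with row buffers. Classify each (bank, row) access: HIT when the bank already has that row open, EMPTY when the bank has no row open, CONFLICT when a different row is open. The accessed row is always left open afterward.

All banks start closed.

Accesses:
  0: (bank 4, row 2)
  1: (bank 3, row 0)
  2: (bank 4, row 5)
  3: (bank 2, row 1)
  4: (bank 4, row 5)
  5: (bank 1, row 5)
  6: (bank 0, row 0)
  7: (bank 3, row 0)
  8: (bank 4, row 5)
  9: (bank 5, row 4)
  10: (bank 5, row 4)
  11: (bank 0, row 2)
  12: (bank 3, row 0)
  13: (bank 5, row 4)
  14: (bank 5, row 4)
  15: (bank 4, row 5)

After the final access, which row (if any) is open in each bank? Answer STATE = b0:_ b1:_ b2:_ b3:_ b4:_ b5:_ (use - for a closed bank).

STATE = b0:2 b1:5 b2:1 b3:0 b4:5 b5:4

#0 (4,2) E
#1 (3,0) E
#2 (4,5) C  (was 2)
#3 (2,1) E
#4 (4,5) H  (was 5)
#5 (1,5) E
#6 (0,0) E
#7 (3,0) H  (was 0)
#8 (4,5) H  (was 5)
#9 (5,4) E
#10 (5,4) H  (was 4)
#11 (0,2) C  (was 0)
#12 (3,0) H  (was 0)
#13 (5,4) H  (was 4)
#14 (5,4) H  (was 4)
#15 (4,5) H  (was 5)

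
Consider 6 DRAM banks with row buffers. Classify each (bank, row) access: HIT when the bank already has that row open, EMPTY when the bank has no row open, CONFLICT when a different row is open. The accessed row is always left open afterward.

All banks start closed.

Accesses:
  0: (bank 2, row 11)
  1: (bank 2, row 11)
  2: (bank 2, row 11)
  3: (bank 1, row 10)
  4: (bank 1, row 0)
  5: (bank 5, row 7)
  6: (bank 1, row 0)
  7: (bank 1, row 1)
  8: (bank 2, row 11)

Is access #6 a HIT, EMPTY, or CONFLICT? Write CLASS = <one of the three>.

0: bank 2 row 11 — prev None → EMPTY
1: bank 2 row 11 — prev 11 → HIT
2: bank 2 row 11 — prev 11 → HIT
3: bank 1 row 10 — prev None → EMPTY
4: bank 1 row 0 — prev 10 → CONFLICT
5: bank 5 row 7 — prev None → EMPTY
6: bank 1 row 0 — prev 0 → HIT
7: bank 1 row 1 — prev 0 → CONFLICT
8: bank 2 row 11 — prev 11 → HIT

CLASS = HIT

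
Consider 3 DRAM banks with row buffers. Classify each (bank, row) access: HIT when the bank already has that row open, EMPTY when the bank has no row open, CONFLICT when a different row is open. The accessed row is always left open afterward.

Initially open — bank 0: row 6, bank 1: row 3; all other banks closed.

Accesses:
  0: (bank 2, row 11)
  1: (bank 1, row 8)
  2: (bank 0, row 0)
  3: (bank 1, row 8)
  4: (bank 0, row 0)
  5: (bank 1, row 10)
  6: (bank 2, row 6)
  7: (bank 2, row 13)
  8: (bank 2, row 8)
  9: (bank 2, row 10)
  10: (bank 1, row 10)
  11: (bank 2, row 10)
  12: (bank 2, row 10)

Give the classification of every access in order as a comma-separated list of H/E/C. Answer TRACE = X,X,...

0: bank 2 row 11 — prev None → EMPTY
1: bank 1 row 8 — prev 3 → CONFLICT
2: bank 0 row 0 — prev 6 → CONFLICT
3: bank 1 row 8 — prev 8 → HIT
4: bank 0 row 0 — prev 0 → HIT
5: bank 1 row 10 — prev 8 → CONFLICT
6: bank 2 row 6 — prev 11 → CONFLICT
7: bank 2 row 13 — prev 6 → CONFLICT
8: bank 2 row 8 — prev 13 → CONFLICT
9: bank 2 row 10 — prev 8 → CONFLICT
10: bank 1 row 10 — prev 10 → HIT
11: bank 2 row 10 — prev 10 → HIT
12: bank 2 row 10 — prev 10 → HIT

TRACE = E,C,C,H,H,C,C,C,C,C,H,H,H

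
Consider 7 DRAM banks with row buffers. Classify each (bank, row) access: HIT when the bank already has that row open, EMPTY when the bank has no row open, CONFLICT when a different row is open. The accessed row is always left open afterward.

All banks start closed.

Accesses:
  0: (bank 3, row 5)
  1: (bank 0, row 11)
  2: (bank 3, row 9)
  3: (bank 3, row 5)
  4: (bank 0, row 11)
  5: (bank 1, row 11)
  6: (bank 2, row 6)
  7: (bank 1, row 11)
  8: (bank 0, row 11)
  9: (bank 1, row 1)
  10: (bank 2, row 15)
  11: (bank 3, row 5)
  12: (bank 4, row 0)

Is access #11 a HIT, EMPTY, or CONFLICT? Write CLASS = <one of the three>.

#0 (3,5) E
#1 (0,11) E
#2 (3,9) C  (was 5)
#3 (3,5) C  (was 9)
#4 (0,11) H  (was 11)
#5 (1,11) E
#6 (2,6) E
#7 (1,11) H  (was 11)
#8 (0,11) H  (was 11)
#9 (1,1) C  (was 11)
#10 (2,15) C  (was 6)
#11 (3,5) H  (was 5)
#12 (4,0) E

CLASS = HIT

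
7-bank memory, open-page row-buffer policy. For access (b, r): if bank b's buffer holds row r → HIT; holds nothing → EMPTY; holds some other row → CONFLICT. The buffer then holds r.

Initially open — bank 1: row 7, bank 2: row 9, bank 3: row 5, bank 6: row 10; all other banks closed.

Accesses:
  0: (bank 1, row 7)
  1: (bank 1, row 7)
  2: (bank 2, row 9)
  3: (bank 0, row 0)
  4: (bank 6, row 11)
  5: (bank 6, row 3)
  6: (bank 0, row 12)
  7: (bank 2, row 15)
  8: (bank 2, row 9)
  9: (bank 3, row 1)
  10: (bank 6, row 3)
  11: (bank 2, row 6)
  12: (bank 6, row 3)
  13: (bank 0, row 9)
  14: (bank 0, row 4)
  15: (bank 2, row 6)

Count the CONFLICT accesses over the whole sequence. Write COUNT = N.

COUNT = 9

#0 (1,7) H  (was 7)
#1 (1,7) H  (was 7)
#2 (2,9) H  (was 9)
#3 (0,0) E
#4 (6,11) C  (was 10)
#5 (6,3) C  (was 11)
#6 (0,12) C  (was 0)
#7 (2,15) C  (was 9)
#8 (2,9) C  (was 15)
#9 (3,1) C  (was 5)
#10 (6,3) H  (was 3)
#11 (2,6) C  (was 9)
#12 (6,3) H  (was 3)
#13 (0,9) C  (was 12)
#14 (0,4) C  (was 9)
#15 (2,6) H  (was 6)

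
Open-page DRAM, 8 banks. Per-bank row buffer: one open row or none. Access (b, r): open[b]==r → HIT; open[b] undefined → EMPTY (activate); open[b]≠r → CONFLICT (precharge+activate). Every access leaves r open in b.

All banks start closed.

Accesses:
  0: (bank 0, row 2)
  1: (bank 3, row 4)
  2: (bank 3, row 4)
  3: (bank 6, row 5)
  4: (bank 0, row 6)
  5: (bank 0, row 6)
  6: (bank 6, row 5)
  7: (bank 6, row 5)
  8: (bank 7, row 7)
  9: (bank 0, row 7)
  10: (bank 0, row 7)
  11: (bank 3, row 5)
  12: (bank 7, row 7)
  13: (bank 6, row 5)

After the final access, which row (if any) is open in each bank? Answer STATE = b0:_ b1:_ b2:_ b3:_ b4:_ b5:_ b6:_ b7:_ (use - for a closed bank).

#0 (0,2) E
#1 (3,4) E
#2 (3,4) H  (was 4)
#3 (6,5) E
#4 (0,6) C  (was 2)
#5 (0,6) H  (was 6)
#6 (6,5) H  (was 5)
#7 (6,5) H  (was 5)
#8 (7,7) E
#9 (0,7) C  (was 6)
#10 (0,7) H  (was 7)
#11 (3,5) C  (was 4)
#12 (7,7) H  (was 7)
#13 (6,5) H  (was 5)

STATE = b0:7 b1:- b2:- b3:5 b4:- b5:- b6:5 b7:7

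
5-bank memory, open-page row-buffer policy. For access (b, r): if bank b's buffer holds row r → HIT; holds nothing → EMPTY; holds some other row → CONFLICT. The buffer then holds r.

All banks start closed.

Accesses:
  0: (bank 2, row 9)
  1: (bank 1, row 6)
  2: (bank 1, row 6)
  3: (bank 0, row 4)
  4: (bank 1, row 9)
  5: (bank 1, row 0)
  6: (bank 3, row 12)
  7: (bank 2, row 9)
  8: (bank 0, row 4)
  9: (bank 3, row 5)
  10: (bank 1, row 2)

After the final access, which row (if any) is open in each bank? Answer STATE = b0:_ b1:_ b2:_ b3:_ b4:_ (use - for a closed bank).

STATE = b0:4 b1:2 b2:9 b3:5 b4:-

  [0] b2 r9: no row ⇒ E
  [1] b1 r6: no row ⇒ E
  [2] b1 r6: had r6 ⇒ H
  [3] b0 r4: no row ⇒ E
  [4] b1 r9: had r6 ⇒ C
  [5] b1 r0: had r9 ⇒ C
  [6] b3 r12: no row ⇒ E
  [7] b2 r9: had r9 ⇒ H
  [8] b0 r4: had r4 ⇒ H
  [9] b3 r5: had r12 ⇒ C
  [10] b1 r2: had r0 ⇒ C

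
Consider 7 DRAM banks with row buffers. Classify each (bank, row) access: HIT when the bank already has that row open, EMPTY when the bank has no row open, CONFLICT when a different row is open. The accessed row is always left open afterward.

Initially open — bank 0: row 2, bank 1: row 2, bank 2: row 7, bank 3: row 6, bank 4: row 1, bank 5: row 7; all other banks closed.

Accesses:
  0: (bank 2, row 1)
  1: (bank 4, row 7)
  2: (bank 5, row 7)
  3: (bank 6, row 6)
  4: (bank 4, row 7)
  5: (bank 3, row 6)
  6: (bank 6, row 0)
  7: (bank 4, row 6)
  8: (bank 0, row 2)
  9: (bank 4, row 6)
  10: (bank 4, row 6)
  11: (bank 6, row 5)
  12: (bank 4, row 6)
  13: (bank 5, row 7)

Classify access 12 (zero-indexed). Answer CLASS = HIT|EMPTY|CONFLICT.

CLASS = HIT

#0 (2,1) C  (was 7)
#1 (4,7) C  (was 1)
#2 (5,7) H  (was 7)
#3 (6,6) E
#4 (4,7) H  (was 7)
#5 (3,6) H  (was 6)
#6 (6,0) C  (was 6)
#7 (4,6) C  (was 7)
#8 (0,2) H  (was 2)
#9 (4,6) H  (was 6)
#10 (4,6) H  (was 6)
#11 (6,5) C  (was 0)
#12 (4,6) H  (was 6)
#13 (5,7) H  (was 7)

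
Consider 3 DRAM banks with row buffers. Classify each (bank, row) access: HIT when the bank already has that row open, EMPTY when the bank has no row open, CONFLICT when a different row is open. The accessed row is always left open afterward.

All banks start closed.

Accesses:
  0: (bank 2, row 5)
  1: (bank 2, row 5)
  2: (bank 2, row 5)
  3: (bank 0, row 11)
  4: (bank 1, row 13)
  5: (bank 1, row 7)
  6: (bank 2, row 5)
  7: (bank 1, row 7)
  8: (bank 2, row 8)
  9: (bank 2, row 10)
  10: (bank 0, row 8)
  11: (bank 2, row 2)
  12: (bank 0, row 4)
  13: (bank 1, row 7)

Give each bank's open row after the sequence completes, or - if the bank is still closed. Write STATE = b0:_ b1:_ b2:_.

STATE = b0:4 b1:7 b2:2

  [0] b2 r5: no row ⇒ E
  [1] b2 r5: had r5 ⇒ H
  [2] b2 r5: had r5 ⇒ H
  [3] b0 r11: no row ⇒ E
  [4] b1 r13: no row ⇒ E
  [5] b1 r7: had r13 ⇒ C
  [6] b2 r5: had r5 ⇒ H
  [7] b1 r7: had r7 ⇒ H
  [8] b2 r8: had r5 ⇒ C
  [9] b2 r10: had r8 ⇒ C
  [10] b0 r8: had r11 ⇒ C
  [11] b2 r2: had r10 ⇒ C
  [12] b0 r4: had r8 ⇒ C
  [13] b1 r7: had r7 ⇒ H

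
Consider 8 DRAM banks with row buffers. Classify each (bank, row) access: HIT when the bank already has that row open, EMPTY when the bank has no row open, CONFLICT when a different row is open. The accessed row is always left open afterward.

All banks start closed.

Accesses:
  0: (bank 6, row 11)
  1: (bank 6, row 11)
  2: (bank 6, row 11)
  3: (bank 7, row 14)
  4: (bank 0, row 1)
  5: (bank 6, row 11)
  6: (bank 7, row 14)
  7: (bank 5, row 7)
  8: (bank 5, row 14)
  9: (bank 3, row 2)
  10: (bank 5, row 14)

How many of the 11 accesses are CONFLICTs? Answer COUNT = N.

0: bank 6 row 11 — prev None → EMPTY
1: bank 6 row 11 — prev 11 → HIT
2: bank 6 row 11 — prev 11 → HIT
3: bank 7 row 14 — prev None → EMPTY
4: bank 0 row 1 — prev None → EMPTY
5: bank 6 row 11 — prev 11 → HIT
6: bank 7 row 14 — prev 14 → HIT
7: bank 5 row 7 — prev None → EMPTY
8: bank 5 row 14 — prev 7 → CONFLICT
9: bank 3 row 2 — prev None → EMPTY
10: bank 5 row 14 — prev 14 → HIT

COUNT = 1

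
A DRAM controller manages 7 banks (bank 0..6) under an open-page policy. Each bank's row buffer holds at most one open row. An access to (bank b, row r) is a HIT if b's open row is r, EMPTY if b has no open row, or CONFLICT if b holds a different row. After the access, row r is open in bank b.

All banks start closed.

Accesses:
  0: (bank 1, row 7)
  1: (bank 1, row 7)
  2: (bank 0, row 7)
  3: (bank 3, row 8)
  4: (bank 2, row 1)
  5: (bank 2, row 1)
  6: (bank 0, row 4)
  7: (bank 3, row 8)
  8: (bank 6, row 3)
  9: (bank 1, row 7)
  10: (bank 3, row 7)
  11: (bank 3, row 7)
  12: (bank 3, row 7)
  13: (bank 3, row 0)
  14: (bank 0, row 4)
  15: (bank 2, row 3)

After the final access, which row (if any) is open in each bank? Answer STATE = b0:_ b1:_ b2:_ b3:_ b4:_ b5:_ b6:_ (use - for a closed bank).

0: bank 1 row 7 — prev None → EMPTY
1: bank 1 row 7 — prev 7 → HIT
2: bank 0 row 7 — prev None → EMPTY
3: bank 3 row 8 — prev None → EMPTY
4: bank 2 row 1 — prev None → EMPTY
5: bank 2 row 1 — prev 1 → HIT
6: bank 0 row 4 — prev 7 → CONFLICT
7: bank 3 row 8 — prev 8 → HIT
8: bank 6 row 3 — prev None → EMPTY
9: bank 1 row 7 — prev 7 → HIT
10: bank 3 row 7 — prev 8 → CONFLICT
11: bank 3 row 7 — prev 7 → HIT
12: bank 3 row 7 — prev 7 → HIT
13: bank 3 row 0 — prev 7 → CONFLICT
14: bank 0 row 4 — prev 4 → HIT
15: bank 2 row 3 — prev 1 → CONFLICT

STATE = b0:4 b1:7 b2:3 b3:0 b4:- b5:- b6:3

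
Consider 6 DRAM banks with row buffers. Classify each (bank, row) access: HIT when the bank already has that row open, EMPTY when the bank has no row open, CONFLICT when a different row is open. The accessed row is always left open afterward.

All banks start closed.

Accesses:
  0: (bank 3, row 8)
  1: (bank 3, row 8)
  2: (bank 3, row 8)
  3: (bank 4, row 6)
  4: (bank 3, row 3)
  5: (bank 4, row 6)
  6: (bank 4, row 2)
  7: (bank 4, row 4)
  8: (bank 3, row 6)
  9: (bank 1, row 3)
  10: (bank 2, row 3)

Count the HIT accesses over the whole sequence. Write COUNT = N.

  [0] b3 r8: no row ⇒ E
  [1] b3 r8: had r8 ⇒ H
  [2] b3 r8: had r8 ⇒ H
  [3] b4 r6: no row ⇒ E
  [4] b3 r3: had r8 ⇒ C
  [5] b4 r6: had r6 ⇒ H
  [6] b4 r2: had r6 ⇒ C
  [7] b4 r4: had r2 ⇒ C
  [8] b3 r6: had r3 ⇒ C
  [9] b1 r3: no row ⇒ E
  [10] b2 r3: no row ⇒ E

COUNT = 3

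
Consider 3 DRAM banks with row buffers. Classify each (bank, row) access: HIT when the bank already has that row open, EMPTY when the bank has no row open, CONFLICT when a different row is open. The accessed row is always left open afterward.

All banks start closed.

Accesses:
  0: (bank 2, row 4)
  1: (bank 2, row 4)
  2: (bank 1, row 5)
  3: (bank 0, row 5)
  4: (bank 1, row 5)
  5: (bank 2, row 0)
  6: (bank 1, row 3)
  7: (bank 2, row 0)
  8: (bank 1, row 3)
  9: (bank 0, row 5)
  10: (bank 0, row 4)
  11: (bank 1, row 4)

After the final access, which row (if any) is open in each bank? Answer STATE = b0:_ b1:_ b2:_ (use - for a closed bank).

STATE = b0:4 b1:4 b2:0

step 0: bank2 None->4 [EMPTY]
step 1: bank2 4->4 [HIT]
step 2: bank1 None->5 [EMPTY]
step 3: bank0 None->5 [EMPTY]
step 4: bank1 5->5 [HIT]
step 5: bank2 4->0 [CONFLICT]
step 6: bank1 5->3 [CONFLICT]
step 7: bank2 0->0 [HIT]
step 8: bank1 3->3 [HIT]
step 9: bank0 5->5 [HIT]
step 10: bank0 5->4 [CONFLICT]
step 11: bank1 3->4 [CONFLICT]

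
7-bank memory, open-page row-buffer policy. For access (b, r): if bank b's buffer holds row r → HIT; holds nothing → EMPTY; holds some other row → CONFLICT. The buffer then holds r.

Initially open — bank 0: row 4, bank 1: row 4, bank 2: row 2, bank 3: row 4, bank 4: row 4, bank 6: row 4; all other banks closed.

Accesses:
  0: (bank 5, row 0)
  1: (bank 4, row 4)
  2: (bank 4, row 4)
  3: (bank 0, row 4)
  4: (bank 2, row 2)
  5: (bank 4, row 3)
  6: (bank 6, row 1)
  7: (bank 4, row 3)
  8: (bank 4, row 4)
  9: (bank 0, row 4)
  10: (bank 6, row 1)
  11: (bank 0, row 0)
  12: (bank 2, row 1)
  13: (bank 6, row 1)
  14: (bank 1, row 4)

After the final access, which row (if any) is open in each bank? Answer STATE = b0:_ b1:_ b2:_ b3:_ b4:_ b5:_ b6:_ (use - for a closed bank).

STATE = b0:0 b1:4 b2:1 b3:4 b4:4 b5:0 b6:1

step 0: bank5 None->0 [EMPTY]
step 1: bank4 4->4 [HIT]
step 2: bank4 4->4 [HIT]
step 3: bank0 4->4 [HIT]
step 4: bank2 2->2 [HIT]
step 5: bank4 4->3 [CONFLICT]
step 6: bank6 4->1 [CONFLICT]
step 7: bank4 3->3 [HIT]
step 8: bank4 3->4 [CONFLICT]
step 9: bank0 4->4 [HIT]
step 10: bank6 1->1 [HIT]
step 11: bank0 4->0 [CONFLICT]
step 12: bank2 2->1 [CONFLICT]
step 13: bank6 1->1 [HIT]
step 14: bank1 4->4 [HIT]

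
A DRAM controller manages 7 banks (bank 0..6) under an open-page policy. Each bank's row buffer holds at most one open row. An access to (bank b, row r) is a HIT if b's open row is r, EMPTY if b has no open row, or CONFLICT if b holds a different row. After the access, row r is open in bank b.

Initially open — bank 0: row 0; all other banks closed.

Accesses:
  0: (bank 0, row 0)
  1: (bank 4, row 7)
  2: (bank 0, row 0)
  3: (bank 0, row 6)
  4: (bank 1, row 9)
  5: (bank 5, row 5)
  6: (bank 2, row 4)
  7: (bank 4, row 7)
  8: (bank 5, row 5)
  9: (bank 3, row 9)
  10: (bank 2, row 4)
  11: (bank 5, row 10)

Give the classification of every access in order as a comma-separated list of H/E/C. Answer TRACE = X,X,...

#0 (0,0) H  (was 0)
#1 (4,7) E
#2 (0,0) H  (was 0)
#3 (0,6) C  (was 0)
#4 (1,9) E
#5 (5,5) E
#6 (2,4) E
#7 (4,7) H  (was 7)
#8 (5,5) H  (was 5)
#9 (3,9) E
#10 (2,4) H  (was 4)
#11 (5,10) C  (was 5)

TRACE = H,E,H,C,E,E,E,H,H,E,H,C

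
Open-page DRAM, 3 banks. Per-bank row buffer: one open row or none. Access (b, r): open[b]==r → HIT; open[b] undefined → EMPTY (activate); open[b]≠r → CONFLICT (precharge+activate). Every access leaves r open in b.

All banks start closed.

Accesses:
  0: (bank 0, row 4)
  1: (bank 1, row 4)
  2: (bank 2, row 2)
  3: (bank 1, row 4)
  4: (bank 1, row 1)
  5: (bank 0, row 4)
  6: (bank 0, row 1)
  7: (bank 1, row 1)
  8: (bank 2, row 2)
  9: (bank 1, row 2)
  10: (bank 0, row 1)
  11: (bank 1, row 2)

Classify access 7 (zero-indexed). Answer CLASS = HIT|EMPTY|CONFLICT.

#0 (0,4) E
#1 (1,4) E
#2 (2,2) E
#3 (1,4) H  (was 4)
#4 (1,1) C  (was 4)
#5 (0,4) H  (was 4)
#6 (0,1) C  (was 4)
#7 (1,1) H  (was 1)
#8 (2,2) H  (was 2)
#9 (1,2) C  (was 1)
#10 (0,1) H  (was 1)
#11 (1,2) H  (was 2)

CLASS = HIT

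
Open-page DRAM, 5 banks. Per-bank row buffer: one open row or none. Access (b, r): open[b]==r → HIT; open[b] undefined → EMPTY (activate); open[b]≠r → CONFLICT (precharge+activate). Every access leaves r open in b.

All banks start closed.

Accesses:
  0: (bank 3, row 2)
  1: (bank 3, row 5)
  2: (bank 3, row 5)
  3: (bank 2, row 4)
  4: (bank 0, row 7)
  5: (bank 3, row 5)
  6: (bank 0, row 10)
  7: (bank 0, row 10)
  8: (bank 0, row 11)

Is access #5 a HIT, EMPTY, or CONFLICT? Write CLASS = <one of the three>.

CLASS = HIT

  [0] b3 r2: no row ⇒ E
  [1] b3 r5: had r2 ⇒ C
  [2] b3 r5: had r5 ⇒ H
  [3] b2 r4: no row ⇒ E
  [4] b0 r7: no row ⇒ E
  [5] b3 r5: had r5 ⇒ H
  [6] b0 r10: had r7 ⇒ C
  [7] b0 r10: had r10 ⇒ H
  [8] b0 r11: had r10 ⇒ C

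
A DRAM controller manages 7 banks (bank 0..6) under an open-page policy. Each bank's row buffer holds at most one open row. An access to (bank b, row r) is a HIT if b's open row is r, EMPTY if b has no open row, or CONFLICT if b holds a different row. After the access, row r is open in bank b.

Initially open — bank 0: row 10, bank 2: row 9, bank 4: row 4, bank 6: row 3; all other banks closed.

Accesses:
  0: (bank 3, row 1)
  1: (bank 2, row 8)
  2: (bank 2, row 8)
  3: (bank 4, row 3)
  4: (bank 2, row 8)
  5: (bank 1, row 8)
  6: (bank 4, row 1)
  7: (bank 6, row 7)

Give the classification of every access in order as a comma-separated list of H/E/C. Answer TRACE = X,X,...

TRACE = E,C,H,C,H,E,C,C

  [0] b3 r1: no row ⇒ E
  [1] b2 r8: had r9 ⇒ C
  [2] b2 r8: had r8 ⇒ H
  [3] b4 r3: had r4 ⇒ C
  [4] b2 r8: had r8 ⇒ H
  [5] b1 r8: no row ⇒ E
  [6] b4 r1: had r3 ⇒ C
  [7] b6 r7: had r3 ⇒ C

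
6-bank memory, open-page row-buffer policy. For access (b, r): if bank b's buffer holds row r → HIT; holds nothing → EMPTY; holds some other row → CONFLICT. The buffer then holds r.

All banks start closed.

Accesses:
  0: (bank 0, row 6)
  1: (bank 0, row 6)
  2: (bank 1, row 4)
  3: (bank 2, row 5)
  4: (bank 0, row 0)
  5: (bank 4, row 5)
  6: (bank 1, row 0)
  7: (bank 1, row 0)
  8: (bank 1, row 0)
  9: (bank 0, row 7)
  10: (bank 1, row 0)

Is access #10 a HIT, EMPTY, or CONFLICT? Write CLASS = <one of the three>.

step 0: bank0 None->6 [EMPTY]
step 1: bank0 6->6 [HIT]
step 2: bank1 None->4 [EMPTY]
step 3: bank2 None->5 [EMPTY]
step 4: bank0 6->0 [CONFLICT]
step 5: bank4 None->5 [EMPTY]
step 6: bank1 4->0 [CONFLICT]
step 7: bank1 0->0 [HIT]
step 8: bank1 0->0 [HIT]
step 9: bank0 0->7 [CONFLICT]
step 10: bank1 0->0 [HIT]

CLASS = HIT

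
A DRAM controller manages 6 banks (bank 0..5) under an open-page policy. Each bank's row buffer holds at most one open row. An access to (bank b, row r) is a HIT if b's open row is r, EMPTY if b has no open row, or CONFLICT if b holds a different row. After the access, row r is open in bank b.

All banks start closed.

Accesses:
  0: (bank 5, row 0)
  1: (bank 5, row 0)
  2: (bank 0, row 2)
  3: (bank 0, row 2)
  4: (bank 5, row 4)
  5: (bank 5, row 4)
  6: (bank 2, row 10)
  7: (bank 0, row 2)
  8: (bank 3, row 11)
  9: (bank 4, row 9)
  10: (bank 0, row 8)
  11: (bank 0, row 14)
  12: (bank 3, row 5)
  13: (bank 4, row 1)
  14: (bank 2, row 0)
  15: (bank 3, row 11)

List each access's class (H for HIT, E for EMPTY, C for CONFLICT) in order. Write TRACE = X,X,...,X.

TRACE = E,H,E,H,C,H,E,H,E,E,C,C,C,C,C,C

#0 (5,0) E
#1 (5,0) H  (was 0)
#2 (0,2) E
#3 (0,2) H  (was 2)
#4 (5,4) C  (was 0)
#5 (5,4) H  (was 4)
#6 (2,10) E
#7 (0,2) H  (was 2)
#8 (3,11) E
#9 (4,9) E
#10 (0,8) C  (was 2)
#11 (0,14) C  (was 8)
#12 (3,5) C  (was 11)
#13 (4,1) C  (was 9)
#14 (2,0) C  (was 10)
#15 (3,11) C  (was 5)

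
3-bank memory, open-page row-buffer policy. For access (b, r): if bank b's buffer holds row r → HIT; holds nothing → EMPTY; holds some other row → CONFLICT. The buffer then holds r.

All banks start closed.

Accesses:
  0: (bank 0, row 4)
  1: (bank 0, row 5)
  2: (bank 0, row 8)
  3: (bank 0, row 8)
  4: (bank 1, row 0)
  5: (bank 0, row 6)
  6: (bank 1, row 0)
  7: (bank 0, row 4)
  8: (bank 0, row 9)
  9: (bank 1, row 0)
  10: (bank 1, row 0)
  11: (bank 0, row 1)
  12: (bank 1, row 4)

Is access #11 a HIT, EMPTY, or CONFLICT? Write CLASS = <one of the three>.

  [0] b0 r4: no row ⇒ E
  [1] b0 r5: had r4 ⇒ C
  [2] b0 r8: had r5 ⇒ C
  [3] b0 r8: had r8 ⇒ H
  [4] b1 r0: no row ⇒ E
  [5] b0 r6: had r8 ⇒ C
  [6] b1 r0: had r0 ⇒ H
  [7] b0 r4: had r6 ⇒ C
  [8] b0 r9: had r4 ⇒ C
  [9] b1 r0: had r0 ⇒ H
  [10] b1 r0: had r0 ⇒ H
  [11] b0 r1: had r9 ⇒ C
  [12] b1 r4: had r0 ⇒ C

CLASS = CONFLICT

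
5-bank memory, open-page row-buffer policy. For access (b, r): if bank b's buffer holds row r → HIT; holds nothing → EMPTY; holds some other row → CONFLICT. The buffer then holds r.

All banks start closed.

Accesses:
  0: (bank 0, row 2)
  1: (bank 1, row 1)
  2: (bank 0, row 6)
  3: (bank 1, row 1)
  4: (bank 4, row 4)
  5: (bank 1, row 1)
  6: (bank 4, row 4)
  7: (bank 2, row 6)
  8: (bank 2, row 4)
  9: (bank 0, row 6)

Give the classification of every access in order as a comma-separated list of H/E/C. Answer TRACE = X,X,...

TRACE = E,E,C,H,E,H,H,E,C,H

0: bank 0 row 2 — prev None → EMPTY
1: bank 1 row 1 — prev None → EMPTY
2: bank 0 row 6 — prev 2 → CONFLICT
3: bank 1 row 1 — prev 1 → HIT
4: bank 4 row 4 — prev None → EMPTY
5: bank 1 row 1 — prev 1 → HIT
6: bank 4 row 4 — prev 4 → HIT
7: bank 2 row 6 — prev None → EMPTY
8: bank 2 row 4 — prev 6 → CONFLICT
9: bank 0 row 6 — prev 6 → HIT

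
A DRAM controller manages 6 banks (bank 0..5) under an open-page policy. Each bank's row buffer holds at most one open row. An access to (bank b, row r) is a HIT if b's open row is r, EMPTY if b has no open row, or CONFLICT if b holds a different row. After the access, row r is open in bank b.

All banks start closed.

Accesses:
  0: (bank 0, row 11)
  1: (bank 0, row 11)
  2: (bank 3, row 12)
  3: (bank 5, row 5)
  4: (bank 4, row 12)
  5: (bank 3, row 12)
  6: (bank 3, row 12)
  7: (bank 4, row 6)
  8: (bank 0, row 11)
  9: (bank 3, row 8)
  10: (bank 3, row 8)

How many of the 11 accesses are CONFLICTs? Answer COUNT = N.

#0 (0,11) E
#1 (0,11) H  (was 11)
#2 (3,12) E
#3 (5,5) E
#4 (4,12) E
#5 (3,12) H  (was 12)
#6 (3,12) H  (was 12)
#7 (4,6) C  (was 12)
#8 (0,11) H  (was 11)
#9 (3,8) C  (was 12)
#10 (3,8) H  (was 8)

COUNT = 2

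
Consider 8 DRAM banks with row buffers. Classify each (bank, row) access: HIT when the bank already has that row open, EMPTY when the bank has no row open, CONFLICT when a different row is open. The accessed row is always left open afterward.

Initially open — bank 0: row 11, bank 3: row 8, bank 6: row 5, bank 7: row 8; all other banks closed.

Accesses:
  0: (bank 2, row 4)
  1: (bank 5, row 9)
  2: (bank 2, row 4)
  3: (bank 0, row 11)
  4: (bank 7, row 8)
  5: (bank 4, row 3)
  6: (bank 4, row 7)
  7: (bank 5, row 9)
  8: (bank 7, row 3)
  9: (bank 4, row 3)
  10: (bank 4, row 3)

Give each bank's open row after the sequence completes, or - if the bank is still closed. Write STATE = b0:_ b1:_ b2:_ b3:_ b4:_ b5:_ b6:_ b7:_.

STATE = b0:11 b1:- b2:4 b3:8 b4:3 b5:9 b6:5 b7:3

step 0: bank2 None->4 [EMPTY]
step 1: bank5 None->9 [EMPTY]
step 2: bank2 4->4 [HIT]
step 3: bank0 11->11 [HIT]
step 4: bank7 8->8 [HIT]
step 5: bank4 None->3 [EMPTY]
step 6: bank4 3->7 [CONFLICT]
step 7: bank5 9->9 [HIT]
step 8: bank7 8->3 [CONFLICT]
step 9: bank4 7->3 [CONFLICT]
step 10: bank4 3->3 [HIT]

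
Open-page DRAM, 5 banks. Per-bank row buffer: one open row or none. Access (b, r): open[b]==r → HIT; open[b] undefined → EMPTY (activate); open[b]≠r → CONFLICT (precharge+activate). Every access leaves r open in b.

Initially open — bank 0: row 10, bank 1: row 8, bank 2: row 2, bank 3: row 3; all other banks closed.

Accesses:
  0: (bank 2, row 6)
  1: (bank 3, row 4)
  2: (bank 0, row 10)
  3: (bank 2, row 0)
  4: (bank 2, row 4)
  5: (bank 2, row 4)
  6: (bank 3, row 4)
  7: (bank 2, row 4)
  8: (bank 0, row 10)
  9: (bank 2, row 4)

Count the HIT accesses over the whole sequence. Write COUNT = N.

COUNT = 6

  [0] b2 r6: had r2 ⇒ C
  [1] b3 r4: had r3 ⇒ C
  [2] b0 r10: had r10 ⇒ H
  [3] b2 r0: had r6 ⇒ C
  [4] b2 r4: had r0 ⇒ C
  [5] b2 r4: had r4 ⇒ H
  [6] b3 r4: had r4 ⇒ H
  [7] b2 r4: had r4 ⇒ H
  [8] b0 r10: had r10 ⇒ H
  [9] b2 r4: had r4 ⇒ H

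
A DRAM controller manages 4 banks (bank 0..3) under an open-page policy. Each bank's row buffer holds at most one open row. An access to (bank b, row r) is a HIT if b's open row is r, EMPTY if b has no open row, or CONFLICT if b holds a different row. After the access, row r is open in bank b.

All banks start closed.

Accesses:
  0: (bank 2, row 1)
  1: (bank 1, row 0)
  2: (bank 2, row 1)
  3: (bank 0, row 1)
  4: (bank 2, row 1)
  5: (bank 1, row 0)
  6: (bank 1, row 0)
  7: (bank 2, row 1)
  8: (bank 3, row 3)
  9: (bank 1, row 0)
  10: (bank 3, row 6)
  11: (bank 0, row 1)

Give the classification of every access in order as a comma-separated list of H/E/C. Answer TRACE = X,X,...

  [0] b2 r1: no row ⇒ E
  [1] b1 r0: no row ⇒ E
  [2] b2 r1: had r1 ⇒ H
  [3] b0 r1: no row ⇒ E
  [4] b2 r1: had r1 ⇒ H
  [5] b1 r0: had r0 ⇒ H
  [6] b1 r0: had r0 ⇒ H
  [7] b2 r1: had r1 ⇒ H
  [8] b3 r3: no row ⇒ E
  [9] b1 r0: had r0 ⇒ H
  [10] b3 r6: had r3 ⇒ C
  [11] b0 r1: had r1 ⇒ H

TRACE = E,E,H,E,H,H,H,H,E,H,C,H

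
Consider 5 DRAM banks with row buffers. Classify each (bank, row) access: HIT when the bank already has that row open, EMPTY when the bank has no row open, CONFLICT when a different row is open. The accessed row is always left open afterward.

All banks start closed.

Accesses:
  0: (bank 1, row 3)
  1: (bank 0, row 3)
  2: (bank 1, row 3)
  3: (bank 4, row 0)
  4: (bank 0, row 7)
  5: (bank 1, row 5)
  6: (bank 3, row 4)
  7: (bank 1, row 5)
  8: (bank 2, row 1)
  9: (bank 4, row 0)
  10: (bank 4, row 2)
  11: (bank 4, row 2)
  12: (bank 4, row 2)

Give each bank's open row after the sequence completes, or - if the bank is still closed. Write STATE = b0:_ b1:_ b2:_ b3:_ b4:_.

0: bank 1 row 3 — prev None → EMPTY
1: bank 0 row 3 — prev None → EMPTY
2: bank 1 row 3 — prev 3 → HIT
3: bank 4 row 0 — prev None → EMPTY
4: bank 0 row 7 — prev 3 → CONFLICT
5: bank 1 row 5 — prev 3 → CONFLICT
6: bank 3 row 4 — prev None → EMPTY
7: bank 1 row 5 — prev 5 → HIT
8: bank 2 row 1 — prev None → EMPTY
9: bank 4 row 0 — prev 0 → HIT
10: bank 4 row 2 — prev 0 → CONFLICT
11: bank 4 row 2 — prev 2 → HIT
12: bank 4 row 2 — prev 2 → HIT

STATE = b0:7 b1:5 b2:1 b3:4 b4:2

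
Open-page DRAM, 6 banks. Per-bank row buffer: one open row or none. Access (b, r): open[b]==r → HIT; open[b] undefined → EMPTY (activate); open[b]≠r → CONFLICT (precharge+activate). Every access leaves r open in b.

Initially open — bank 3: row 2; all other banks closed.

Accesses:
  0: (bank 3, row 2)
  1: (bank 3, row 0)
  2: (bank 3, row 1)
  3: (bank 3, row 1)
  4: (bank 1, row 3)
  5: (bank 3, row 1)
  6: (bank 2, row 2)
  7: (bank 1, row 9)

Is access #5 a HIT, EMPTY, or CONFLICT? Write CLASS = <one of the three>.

CLASS = HIT

step 0: bank3 2->2 [HIT]
step 1: bank3 2->0 [CONFLICT]
step 2: bank3 0->1 [CONFLICT]
step 3: bank3 1->1 [HIT]
step 4: bank1 None->3 [EMPTY]
step 5: bank3 1->1 [HIT]
step 6: bank2 None->2 [EMPTY]
step 7: bank1 3->9 [CONFLICT]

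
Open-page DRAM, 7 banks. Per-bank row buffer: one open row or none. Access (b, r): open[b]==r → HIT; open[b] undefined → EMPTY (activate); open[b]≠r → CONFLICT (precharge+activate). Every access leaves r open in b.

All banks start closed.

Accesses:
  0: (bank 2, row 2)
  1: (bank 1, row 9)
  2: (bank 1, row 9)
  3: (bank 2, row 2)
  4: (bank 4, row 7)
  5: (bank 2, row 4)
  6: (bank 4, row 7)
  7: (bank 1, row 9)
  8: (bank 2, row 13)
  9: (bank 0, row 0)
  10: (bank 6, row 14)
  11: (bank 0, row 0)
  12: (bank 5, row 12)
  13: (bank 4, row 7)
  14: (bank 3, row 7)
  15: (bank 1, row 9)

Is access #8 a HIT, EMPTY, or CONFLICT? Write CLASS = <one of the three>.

0: bank 2 row 2 — prev None → EMPTY
1: bank 1 row 9 — prev None → EMPTY
2: bank 1 row 9 — prev 9 → HIT
3: bank 2 row 2 — prev 2 → HIT
4: bank 4 row 7 — prev None → EMPTY
5: bank 2 row 4 — prev 2 → CONFLICT
6: bank 4 row 7 — prev 7 → HIT
7: bank 1 row 9 — prev 9 → HIT
8: bank 2 row 13 — prev 4 → CONFLICT
9: bank 0 row 0 — prev None → EMPTY
10: bank 6 row 14 — prev None → EMPTY
11: bank 0 row 0 — prev 0 → HIT
12: bank 5 row 12 — prev None → EMPTY
13: bank 4 row 7 — prev 7 → HIT
14: bank 3 row 7 — prev None → EMPTY
15: bank 1 row 9 — prev 9 → HIT

CLASS = CONFLICT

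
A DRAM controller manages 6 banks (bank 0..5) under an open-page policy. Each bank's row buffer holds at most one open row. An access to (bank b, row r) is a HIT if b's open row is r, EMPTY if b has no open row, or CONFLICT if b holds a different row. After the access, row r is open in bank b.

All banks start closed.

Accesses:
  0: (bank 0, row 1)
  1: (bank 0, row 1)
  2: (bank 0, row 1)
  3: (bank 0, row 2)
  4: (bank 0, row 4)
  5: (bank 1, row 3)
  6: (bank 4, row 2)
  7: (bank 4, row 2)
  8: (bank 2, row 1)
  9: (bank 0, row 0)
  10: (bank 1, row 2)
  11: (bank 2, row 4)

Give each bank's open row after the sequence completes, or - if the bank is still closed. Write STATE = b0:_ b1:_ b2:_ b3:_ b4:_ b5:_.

STATE = b0:0 b1:2 b2:4 b3:- b4:2 b5:-

0: bank 0 row 1 — prev None → EMPTY
1: bank 0 row 1 — prev 1 → HIT
2: bank 0 row 1 — prev 1 → HIT
3: bank 0 row 2 — prev 1 → CONFLICT
4: bank 0 row 4 — prev 2 → CONFLICT
5: bank 1 row 3 — prev None → EMPTY
6: bank 4 row 2 — prev None → EMPTY
7: bank 4 row 2 — prev 2 → HIT
8: bank 2 row 1 — prev None → EMPTY
9: bank 0 row 0 — prev 4 → CONFLICT
10: bank 1 row 2 — prev 3 → CONFLICT
11: bank 2 row 4 — prev 1 → CONFLICT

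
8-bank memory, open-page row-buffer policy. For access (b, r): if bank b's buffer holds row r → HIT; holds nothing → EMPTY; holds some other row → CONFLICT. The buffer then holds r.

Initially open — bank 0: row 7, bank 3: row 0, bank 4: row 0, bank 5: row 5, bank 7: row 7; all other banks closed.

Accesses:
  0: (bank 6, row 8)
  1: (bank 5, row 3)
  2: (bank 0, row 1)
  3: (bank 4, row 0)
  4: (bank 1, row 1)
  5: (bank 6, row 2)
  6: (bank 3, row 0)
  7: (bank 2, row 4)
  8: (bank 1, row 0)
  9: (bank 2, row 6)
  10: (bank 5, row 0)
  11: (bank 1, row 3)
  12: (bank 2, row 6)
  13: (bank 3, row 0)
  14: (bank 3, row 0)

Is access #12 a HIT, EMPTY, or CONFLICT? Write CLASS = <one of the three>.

CLASS = HIT

step 0: bank6 None->8 [EMPTY]
step 1: bank5 5->3 [CONFLICT]
step 2: bank0 7->1 [CONFLICT]
step 3: bank4 0->0 [HIT]
step 4: bank1 None->1 [EMPTY]
step 5: bank6 8->2 [CONFLICT]
step 6: bank3 0->0 [HIT]
step 7: bank2 None->4 [EMPTY]
step 8: bank1 1->0 [CONFLICT]
step 9: bank2 4->6 [CONFLICT]
step 10: bank5 3->0 [CONFLICT]
step 11: bank1 0->3 [CONFLICT]
step 12: bank2 6->6 [HIT]
step 13: bank3 0->0 [HIT]
step 14: bank3 0->0 [HIT]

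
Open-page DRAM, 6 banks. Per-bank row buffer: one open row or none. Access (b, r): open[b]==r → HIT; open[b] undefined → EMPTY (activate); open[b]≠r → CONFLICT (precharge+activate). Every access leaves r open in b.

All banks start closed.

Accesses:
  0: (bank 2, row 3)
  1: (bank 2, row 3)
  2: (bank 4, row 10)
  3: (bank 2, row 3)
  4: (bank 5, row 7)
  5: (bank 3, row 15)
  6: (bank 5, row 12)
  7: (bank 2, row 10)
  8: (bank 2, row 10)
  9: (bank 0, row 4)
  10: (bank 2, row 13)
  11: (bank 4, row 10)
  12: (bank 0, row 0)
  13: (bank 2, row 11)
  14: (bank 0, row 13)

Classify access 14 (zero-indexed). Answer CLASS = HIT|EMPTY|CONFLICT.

  [0] b2 r3: no row ⇒ E
  [1] b2 r3: had r3 ⇒ H
  [2] b4 r10: no row ⇒ E
  [3] b2 r3: had r3 ⇒ H
  [4] b5 r7: no row ⇒ E
  [5] b3 r15: no row ⇒ E
  [6] b5 r12: had r7 ⇒ C
  [7] b2 r10: had r3 ⇒ C
  [8] b2 r10: had r10 ⇒ H
  [9] b0 r4: no row ⇒ E
  [10] b2 r13: had r10 ⇒ C
  [11] b4 r10: had r10 ⇒ H
  [12] b0 r0: had r4 ⇒ C
  [13] b2 r11: had r13 ⇒ C
  [14] b0 r13: had r0 ⇒ C

CLASS = CONFLICT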